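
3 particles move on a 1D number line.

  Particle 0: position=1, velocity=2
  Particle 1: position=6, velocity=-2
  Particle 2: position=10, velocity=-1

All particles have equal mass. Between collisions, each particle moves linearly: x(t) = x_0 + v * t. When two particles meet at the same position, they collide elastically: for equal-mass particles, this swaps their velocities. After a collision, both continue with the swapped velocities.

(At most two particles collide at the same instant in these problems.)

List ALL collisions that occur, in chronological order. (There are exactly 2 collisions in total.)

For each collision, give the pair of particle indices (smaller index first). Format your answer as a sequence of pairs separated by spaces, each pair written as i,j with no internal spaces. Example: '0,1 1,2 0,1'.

Collision at t=5/4: particles 0 and 1 swap velocities; positions: p0=7/2 p1=7/2 p2=35/4; velocities now: v0=-2 v1=2 v2=-1
Collision at t=3: particles 1 and 2 swap velocities; positions: p0=0 p1=7 p2=7; velocities now: v0=-2 v1=-1 v2=2

Answer: 0,1 1,2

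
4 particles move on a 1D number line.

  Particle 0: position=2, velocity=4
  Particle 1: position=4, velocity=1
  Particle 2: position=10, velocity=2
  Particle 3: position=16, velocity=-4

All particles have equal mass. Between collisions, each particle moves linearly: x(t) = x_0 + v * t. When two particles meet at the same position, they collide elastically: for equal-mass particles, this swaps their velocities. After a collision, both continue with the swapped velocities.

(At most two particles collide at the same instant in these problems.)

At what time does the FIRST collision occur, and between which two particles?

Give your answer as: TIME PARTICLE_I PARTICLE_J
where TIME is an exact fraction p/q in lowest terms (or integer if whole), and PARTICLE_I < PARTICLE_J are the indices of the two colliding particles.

Answer: 2/3 0 1

Derivation:
Pair (0,1): pos 2,4 vel 4,1 -> gap=2, closing at 3/unit, collide at t=2/3
Pair (1,2): pos 4,10 vel 1,2 -> not approaching (rel speed -1 <= 0)
Pair (2,3): pos 10,16 vel 2,-4 -> gap=6, closing at 6/unit, collide at t=1
Earliest collision: t=2/3 between 0 and 1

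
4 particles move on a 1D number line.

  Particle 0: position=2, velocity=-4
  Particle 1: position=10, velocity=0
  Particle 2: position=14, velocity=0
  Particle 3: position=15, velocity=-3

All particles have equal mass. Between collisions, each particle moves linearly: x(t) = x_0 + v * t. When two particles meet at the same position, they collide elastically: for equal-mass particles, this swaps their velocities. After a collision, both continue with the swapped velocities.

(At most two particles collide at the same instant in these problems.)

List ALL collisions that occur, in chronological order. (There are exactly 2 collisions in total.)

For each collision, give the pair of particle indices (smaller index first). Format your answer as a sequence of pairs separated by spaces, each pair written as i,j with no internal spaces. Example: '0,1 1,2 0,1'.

Answer: 2,3 1,2

Derivation:
Collision at t=1/3: particles 2 and 3 swap velocities; positions: p0=2/3 p1=10 p2=14 p3=14; velocities now: v0=-4 v1=0 v2=-3 v3=0
Collision at t=5/3: particles 1 and 2 swap velocities; positions: p0=-14/3 p1=10 p2=10 p3=14; velocities now: v0=-4 v1=-3 v2=0 v3=0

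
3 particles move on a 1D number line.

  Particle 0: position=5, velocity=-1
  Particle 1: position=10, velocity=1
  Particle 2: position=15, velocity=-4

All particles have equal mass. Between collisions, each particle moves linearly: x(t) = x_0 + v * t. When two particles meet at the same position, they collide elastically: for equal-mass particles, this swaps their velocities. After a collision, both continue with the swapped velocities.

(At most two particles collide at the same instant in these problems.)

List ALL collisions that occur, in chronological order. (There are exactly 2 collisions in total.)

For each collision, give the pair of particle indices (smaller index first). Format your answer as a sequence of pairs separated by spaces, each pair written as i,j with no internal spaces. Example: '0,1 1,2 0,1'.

Collision at t=1: particles 1 and 2 swap velocities; positions: p0=4 p1=11 p2=11; velocities now: v0=-1 v1=-4 v2=1
Collision at t=10/3: particles 0 and 1 swap velocities; positions: p0=5/3 p1=5/3 p2=40/3; velocities now: v0=-4 v1=-1 v2=1

Answer: 1,2 0,1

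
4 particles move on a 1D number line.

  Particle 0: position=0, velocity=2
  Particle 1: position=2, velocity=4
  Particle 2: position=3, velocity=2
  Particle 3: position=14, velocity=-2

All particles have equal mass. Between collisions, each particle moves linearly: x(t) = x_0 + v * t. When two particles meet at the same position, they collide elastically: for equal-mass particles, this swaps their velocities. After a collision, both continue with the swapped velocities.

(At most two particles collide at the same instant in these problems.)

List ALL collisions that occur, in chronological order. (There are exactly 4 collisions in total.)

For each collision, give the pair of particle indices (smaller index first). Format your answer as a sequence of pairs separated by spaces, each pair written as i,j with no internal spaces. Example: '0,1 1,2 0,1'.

Collision at t=1/2: particles 1 and 2 swap velocities; positions: p0=1 p1=4 p2=4 p3=13; velocities now: v0=2 v1=2 v2=4 v3=-2
Collision at t=2: particles 2 and 3 swap velocities; positions: p0=4 p1=7 p2=10 p3=10; velocities now: v0=2 v1=2 v2=-2 v3=4
Collision at t=11/4: particles 1 and 2 swap velocities; positions: p0=11/2 p1=17/2 p2=17/2 p3=13; velocities now: v0=2 v1=-2 v2=2 v3=4
Collision at t=7/2: particles 0 and 1 swap velocities; positions: p0=7 p1=7 p2=10 p3=16; velocities now: v0=-2 v1=2 v2=2 v3=4

Answer: 1,2 2,3 1,2 0,1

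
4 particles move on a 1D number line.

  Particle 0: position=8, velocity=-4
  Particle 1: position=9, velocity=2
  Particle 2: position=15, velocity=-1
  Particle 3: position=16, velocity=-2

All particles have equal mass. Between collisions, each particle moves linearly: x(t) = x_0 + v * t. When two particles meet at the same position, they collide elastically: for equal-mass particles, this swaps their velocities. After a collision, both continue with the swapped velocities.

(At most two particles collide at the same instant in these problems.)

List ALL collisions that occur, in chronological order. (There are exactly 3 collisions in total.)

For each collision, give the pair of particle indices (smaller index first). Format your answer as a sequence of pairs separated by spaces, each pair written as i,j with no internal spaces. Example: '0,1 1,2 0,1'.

Answer: 2,3 1,2 2,3

Derivation:
Collision at t=1: particles 2 and 3 swap velocities; positions: p0=4 p1=11 p2=14 p3=14; velocities now: v0=-4 v1=2 v2=-2 v3=-1
Collision at t=7/4: particles 1 and 2 swap velocities; positions: p0=1 p1=25/2 p2=25/2 p3=53/4; velocities now: v0=-4 v1=-2 v2=2 v3=-1
Collision at t=2: particles 2 and 3 swap velocities; positions: p0=0 p1=12 p2=13 p3=13; velocities now: v0=-4 v1=-2 v2=-1 v3=2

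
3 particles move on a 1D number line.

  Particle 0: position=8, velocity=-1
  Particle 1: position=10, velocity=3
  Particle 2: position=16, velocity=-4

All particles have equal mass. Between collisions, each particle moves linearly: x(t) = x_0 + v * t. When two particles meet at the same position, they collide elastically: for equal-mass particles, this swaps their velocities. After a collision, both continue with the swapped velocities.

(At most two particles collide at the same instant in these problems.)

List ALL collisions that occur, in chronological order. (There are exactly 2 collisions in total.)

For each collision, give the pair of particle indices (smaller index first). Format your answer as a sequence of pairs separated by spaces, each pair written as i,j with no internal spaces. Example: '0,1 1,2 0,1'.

Answer: 1,2 0,1

Derivation:
Collision at t=6/7: particles 1 and 2 swap velocities; positions: p0=50/7 p1=88/7 p2=88/7; velocities now: v0=-1 v1=-4 v2=3
Collision at t=8/3: particles 0 and 1 swap velocities; positions: p0=16/3 p1=16/3 p2=18; velocities now: v0=-4 v1=-1 v2=3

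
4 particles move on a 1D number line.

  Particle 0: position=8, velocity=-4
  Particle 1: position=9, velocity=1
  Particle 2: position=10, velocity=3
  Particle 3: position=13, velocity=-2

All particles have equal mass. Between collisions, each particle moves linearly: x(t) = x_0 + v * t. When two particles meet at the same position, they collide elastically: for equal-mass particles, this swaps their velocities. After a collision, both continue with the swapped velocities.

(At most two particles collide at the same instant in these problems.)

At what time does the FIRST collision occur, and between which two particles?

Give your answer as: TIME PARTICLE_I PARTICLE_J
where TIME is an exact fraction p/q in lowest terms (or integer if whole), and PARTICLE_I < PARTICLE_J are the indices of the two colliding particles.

Pair (0,1): pos 8,9 vel -4,1 -> not approaching (rel speed -5 <= 0)
Pair (1,2): pos 9,10 vel 1,3 -> not approaching (rel speed -2 <= 0)
Pair (2,3): pos 10,13 vel 3,-2 -> gap=3, closing at 5/unit, collide at t=3/5
Earliest collision: t=3/5 between 2 and 3

Answer: 3/5 2 3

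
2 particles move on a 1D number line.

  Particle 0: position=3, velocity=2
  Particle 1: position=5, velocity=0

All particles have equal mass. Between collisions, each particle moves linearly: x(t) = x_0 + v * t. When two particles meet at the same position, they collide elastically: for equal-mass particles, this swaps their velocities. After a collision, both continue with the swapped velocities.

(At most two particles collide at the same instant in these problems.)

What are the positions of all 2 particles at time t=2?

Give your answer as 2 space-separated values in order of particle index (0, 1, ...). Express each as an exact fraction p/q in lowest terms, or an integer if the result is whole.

Answer: 5 7

Derivation:
Collision at t=1: particles 0 and 1 swap velocities; positions: p0=5 p1=5; velocities now: v0=0 v1=2
Advance to t=2 (no further collisions before then); velocities: v0=0 v1=2; positions = 5 7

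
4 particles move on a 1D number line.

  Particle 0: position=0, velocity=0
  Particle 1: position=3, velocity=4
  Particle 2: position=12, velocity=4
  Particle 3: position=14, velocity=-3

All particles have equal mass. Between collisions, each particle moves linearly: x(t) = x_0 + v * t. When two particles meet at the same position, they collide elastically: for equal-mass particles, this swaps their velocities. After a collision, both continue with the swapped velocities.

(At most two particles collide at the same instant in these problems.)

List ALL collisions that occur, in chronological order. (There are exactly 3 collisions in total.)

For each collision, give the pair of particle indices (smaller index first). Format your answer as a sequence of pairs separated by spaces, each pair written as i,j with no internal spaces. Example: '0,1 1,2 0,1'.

Answer: 2,3 1,2 0,1

Derivation:
Collision at t=2/7: particles 2 and 3 swap velocities; positions: p0=0 p1=29/7 p2=92/7 p3=92/7; velocities now: v0=0 v1=4 v2=-3 v3=4
Collision at t=11/7: particles 1 and 2 swap velocities; positions: p0=0 p1=65/7 p2=65/7 p3=128/7; velocities now: v0=0 v1=-3 v2=4 v3=4
Collision at t=14/3: particles 0 and 1 swap velocities; positions: p0=0 p1=0 p2=65/3 p3=92/3; velocities now: v0=-3 v1=0 v2=4 v3=4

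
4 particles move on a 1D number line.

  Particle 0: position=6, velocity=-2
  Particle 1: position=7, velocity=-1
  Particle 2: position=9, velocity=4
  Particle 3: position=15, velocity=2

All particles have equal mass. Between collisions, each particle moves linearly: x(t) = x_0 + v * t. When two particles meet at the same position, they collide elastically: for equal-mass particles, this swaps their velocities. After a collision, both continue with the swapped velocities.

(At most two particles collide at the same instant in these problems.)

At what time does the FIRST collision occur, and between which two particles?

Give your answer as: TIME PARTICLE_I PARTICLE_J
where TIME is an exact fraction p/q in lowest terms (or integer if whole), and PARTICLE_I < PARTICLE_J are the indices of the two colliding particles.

Answer: 3 2 3

Derivation:
Pair (0,1): pos 6,7 vel -2,-1 -> not approaching (rel speed -1 <= 0)
Pair (1,2): pos 7,9 vel -1,4 -> not approaching (rel speed -5 <= 0)
Pair (2,3): pos 9,15 vel 4,2 -> gap=6, closing at 2/unit, collide at t=3
Earliest collision: t=3 between 2 and 3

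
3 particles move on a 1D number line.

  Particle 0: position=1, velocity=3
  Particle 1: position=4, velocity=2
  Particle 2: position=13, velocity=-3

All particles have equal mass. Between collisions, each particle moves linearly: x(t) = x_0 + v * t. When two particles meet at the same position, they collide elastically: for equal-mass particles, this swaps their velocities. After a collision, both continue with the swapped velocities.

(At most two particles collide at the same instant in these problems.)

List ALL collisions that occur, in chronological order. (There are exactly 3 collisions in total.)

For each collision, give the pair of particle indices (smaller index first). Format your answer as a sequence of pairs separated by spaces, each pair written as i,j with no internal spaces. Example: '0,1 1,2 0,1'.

Collision at t=9/5: particles 1 and 2 swap velocities; positions: p0=32/5 p1=38/5 p2=38/5; velocities now: v0=3 v1=-3 v2=2
Collision at t=2: particles 0 and 1 swap velocities; positions: p0=7 p1=7 p2=8; velocities now: v0=-3 v1=3 v2=2
Collision at t=3: particles 1 and 2 swap velocities; positions: p0=4 p1=10 p2=10; velocities now: v0=-3 v1=2 v2=3

Answer: 1,2 0,1 1,2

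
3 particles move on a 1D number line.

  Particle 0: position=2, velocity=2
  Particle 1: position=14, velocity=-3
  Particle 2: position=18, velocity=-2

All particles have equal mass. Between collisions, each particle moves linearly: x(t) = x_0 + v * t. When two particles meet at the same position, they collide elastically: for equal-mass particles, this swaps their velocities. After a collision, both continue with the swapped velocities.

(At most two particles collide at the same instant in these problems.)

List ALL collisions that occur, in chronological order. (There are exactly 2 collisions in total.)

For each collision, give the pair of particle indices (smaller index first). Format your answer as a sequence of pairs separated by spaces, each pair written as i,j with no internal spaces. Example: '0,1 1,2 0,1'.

Answer: 0,1 1,2

Derivation:
Collision at t=12/5: particles 0 and 1 swap velocities; positions: p0=34/5 p1=34/5 p2=66/5; velocities now: v0=-3 v1=2 v2=-2
Collision at t=4: particles 1 and 2 swap velocities; positions: p0=2 p1=10 p2=10; velocities now: v0=-3 v1=-2 v2=2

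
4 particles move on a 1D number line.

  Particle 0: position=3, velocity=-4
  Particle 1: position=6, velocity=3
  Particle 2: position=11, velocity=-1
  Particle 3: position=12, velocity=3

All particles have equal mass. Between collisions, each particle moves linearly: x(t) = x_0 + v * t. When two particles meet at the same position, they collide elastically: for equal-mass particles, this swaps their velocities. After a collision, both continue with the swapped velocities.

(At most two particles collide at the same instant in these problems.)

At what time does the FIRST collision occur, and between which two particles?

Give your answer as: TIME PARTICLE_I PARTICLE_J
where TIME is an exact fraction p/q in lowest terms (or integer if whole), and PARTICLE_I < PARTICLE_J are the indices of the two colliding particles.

Pair (0,1): pos 3,6 vel -4,3 -> not approaching (rel speed -7 <= 0)
Pair (1,2): pos 6,11 vel 3,-1 -> gap=5, closing at 4/unit, collide at t=5/4
Pair (2,3): pos 11,12 vel -1,3 -> not approaching (rel speed -4 <= 0)
Earliest collision: t=5/4 between 1 and 2

Answer: 5/4 1 2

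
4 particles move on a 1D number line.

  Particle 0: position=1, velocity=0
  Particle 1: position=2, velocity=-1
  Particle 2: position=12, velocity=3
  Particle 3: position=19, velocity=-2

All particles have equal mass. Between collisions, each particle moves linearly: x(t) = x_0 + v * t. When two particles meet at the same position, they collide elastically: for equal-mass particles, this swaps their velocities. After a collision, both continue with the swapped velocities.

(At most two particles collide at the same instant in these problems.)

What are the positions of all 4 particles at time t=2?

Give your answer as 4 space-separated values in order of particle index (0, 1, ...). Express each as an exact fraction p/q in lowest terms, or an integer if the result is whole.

Collision at t=1: particles 0 and 1 swap velocities; positions: p0=1 p1=1 p2=15 p3=17; velocities now: v0=-1 v1=0 v2=3 v3=-2
Collision at t=7/5: particles 2 and 3 swap velocities; positions: p0=3/5 p1=1 p2=81/5 p3=81/5; velocities now: v0=-1 v1=0 v2=-2 v3=3
Advance to t=2 (no further collisions before then); velocities: v0=-1 v1=0 v2=-2 v3=3; positions = 0 1 15 18

Answer: 0 1 15 18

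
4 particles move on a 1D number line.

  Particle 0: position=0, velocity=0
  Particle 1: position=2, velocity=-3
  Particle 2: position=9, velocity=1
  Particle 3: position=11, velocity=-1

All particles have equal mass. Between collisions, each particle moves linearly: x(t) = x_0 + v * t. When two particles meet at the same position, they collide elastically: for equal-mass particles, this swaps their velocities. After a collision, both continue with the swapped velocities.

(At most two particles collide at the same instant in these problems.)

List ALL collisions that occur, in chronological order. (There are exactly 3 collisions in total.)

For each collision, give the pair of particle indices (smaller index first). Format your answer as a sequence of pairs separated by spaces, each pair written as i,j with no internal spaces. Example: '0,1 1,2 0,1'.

Answer: 0,1 2,3 1,2

Derivation:
Collision at t=2/3: particles 0 and 1 swap velocities; positions: p0=0 p1=0 p2=29/3 p3=31/3; velocities now: v0=-3 v1=0 v2=1 v3=-1
Collision at t=1: particles 2 and 3 swap velocities; positions: p0=-1 p1=0 p2=10 p3=10; velocities now: v0=-3 v1=0 v2=-1 v3=1
Collision at t=11: particles 1 and 2 swap velocities; positions: p0=-31 p1=0 p2=0 p3=20; velocities now: v0=-3 v1=-1 v2=0 v3=1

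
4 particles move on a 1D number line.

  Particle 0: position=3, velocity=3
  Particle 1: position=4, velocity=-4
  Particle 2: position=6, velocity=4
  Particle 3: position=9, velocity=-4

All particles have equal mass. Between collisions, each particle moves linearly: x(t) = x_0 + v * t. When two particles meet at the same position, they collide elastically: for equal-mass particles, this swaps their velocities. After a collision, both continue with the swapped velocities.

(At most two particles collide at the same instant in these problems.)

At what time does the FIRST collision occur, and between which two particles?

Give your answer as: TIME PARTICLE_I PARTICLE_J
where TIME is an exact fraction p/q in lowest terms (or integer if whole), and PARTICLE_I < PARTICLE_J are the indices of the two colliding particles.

Pair (0,1): pos 3,4 vel 3,-4 -> gap=1, closing at 7/unit, collide at t=1/7
Pair (1,2): pos 4,6 vel -4,4 -> not approaching (rel speed -8 <= 0)
Pair (2,3): pos 6,9 vel 4,-4 -> gap=3, closing at 8/unit, collide at t=3/8
Earliest collision: t=1/7 between 0 and 1

Answer: 1/7 0 1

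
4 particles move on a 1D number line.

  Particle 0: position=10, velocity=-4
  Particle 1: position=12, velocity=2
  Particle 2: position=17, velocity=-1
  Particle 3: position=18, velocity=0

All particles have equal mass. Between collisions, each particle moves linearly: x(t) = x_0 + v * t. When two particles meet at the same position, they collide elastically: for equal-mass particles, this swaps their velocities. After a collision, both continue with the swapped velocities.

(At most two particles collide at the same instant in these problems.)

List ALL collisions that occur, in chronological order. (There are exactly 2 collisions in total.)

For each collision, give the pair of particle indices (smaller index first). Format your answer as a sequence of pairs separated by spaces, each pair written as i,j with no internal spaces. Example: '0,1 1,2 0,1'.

Answer: 1,2 2,3

Derivation:
Collision at t=5/3: particles 1 and 2 swap velocities; positions: p0=10/3 p1=46/3 p2=46/3 p3=18; velocities now: v0=-4 v1=-1 v2=2 v3=0
Collision at t=3: particles 2 and 3 swap velocities; positions: p0=-2 p1=14 p2=18 p3=18; velocities now: v0=-4 v1=-1 v2=0 v3=2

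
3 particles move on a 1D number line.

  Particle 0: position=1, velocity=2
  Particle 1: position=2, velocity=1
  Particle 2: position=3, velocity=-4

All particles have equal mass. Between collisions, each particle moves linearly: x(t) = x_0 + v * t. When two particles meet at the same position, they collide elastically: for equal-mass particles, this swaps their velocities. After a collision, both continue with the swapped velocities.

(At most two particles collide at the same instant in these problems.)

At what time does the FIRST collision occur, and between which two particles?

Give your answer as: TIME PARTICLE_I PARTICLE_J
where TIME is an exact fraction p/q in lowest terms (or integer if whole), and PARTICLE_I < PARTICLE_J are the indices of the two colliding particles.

Pair (0,1): pos 1,2 vel 2,1 -> gap=1, closing at 1/unit, collide at t=1
Pair (1,2): pos 2,3 vel 1,-4 -> gap=1, closing at 5/unit, collide at t=1/5
Earliest collision: t=1/5 between 1 and 2

Answer: 1/5 1 2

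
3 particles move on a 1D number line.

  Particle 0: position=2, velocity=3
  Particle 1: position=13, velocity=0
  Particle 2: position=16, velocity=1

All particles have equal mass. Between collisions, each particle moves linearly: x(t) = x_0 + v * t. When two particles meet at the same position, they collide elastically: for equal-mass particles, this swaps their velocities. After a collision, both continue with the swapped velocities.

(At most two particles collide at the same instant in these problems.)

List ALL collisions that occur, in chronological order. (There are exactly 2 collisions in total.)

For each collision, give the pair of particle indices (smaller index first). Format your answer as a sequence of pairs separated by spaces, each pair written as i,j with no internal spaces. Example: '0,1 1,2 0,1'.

Collision at t=11/3: particles 0 and 1 swap velocities; positions: p0=13 p1=13 p2=59/3; velocities now: v0=0 v1=3 v2=1
Collision at t=7: particles 1 and 2 swap velocities; positions: p0=13 p1=23 p2=23; velocities now: v0=0 v1=1 v2=3

Answer: 0,1 1,2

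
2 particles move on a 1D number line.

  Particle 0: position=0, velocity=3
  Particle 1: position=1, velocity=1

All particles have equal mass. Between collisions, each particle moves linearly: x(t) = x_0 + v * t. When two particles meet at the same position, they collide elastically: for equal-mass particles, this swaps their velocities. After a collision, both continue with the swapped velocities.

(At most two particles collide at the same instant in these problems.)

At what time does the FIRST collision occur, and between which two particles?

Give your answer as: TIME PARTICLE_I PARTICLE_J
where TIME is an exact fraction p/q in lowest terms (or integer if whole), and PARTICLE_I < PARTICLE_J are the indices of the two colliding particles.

Answer: 1/2 0 1

Derivation:
Pair (0,1): pos 0,1 vel 3,1 -> gap=1, closing at 2/unit, collide at t=1/2
Earliest collision: t=1/2 between 0 and 1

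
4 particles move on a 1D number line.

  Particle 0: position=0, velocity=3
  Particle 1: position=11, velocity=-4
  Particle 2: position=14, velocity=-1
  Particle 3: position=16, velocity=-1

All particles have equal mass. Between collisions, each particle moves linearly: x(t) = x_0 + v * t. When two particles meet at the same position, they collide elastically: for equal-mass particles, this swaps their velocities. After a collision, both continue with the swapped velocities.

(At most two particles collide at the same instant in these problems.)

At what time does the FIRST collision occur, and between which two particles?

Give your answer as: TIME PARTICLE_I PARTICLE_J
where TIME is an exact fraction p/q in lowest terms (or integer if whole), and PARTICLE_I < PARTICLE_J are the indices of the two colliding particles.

Pair (0,1): pos 0,11 vel 3,-4 -> gap=11, closing at 7/unit, collide at t=11/7
Pair (1,2): pos 11,14 vel -4,-1 -> not approaching (rel speed -3 <= 0)
Pair (2,3): pos 14,16 vel -1,-1 -> not approaching (rel speed 0 <= 0)
Earliest collision: t=11/7 between 0 and 1

Answer: 11/7 0 1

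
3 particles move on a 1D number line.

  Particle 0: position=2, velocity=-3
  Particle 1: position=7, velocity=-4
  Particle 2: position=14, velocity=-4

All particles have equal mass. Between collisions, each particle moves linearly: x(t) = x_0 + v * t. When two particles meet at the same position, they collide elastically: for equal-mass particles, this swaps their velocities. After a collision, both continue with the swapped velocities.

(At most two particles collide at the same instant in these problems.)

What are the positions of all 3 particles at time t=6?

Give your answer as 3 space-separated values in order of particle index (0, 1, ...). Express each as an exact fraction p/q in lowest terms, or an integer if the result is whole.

Collision at t=5: particles 0 and 1 swap velocities; positions: p0=-13 p1=-13 p2=-6; velocities now: v0=-4 v1=-3 v2=-4
Advance to t=6 (no further collisions before then); velocities: v0=-4 v1=-3 v2=-4; positions = -17 -16 -10

Answer: -17 -16 -10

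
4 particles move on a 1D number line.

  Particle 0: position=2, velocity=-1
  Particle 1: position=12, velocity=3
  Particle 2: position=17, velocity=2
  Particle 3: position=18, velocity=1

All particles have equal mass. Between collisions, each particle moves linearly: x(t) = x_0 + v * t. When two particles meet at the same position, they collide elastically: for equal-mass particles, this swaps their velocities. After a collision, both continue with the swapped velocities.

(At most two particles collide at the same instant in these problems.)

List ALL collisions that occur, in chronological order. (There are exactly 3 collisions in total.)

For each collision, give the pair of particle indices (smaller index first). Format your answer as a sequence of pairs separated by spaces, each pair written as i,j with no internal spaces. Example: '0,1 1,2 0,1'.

Collision at t=1: particles 2 and 3 swap velocities; positions: p0=1 p1=15 p2=19 p3=19; velocities now: v0=-1 v1=3 v2=1 v3=2
Collision at t=3: particles 1 and 2 swap velocities; positions: p0=-1 p1=21 p2=21 p3=23; velocities now: v0=-1 v1=1 v2=3 v3=2
Collision at t=5: particles 2 and 3 swap velocities; positions: p0=-3 p1=23 p2=27 p3=27; velocities now: v0=-1 v1=1 v2=2 v3=3

Answer: 2,3 1,2 2,3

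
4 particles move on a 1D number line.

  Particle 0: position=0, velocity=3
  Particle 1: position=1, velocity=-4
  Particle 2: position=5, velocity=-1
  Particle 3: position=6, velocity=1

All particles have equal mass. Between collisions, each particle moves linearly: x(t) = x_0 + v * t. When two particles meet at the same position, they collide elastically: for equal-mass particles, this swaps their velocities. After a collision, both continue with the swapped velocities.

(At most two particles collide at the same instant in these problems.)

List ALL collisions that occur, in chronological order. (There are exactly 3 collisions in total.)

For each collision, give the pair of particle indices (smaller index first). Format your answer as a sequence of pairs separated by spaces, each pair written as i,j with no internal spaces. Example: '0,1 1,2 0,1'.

Answer: 0,1 1,2 2,3

Derivation:
Collision at t=1/7: particles 0 and 1 swap velocities; positions: p0=3/7 p1=3/7 p2=34/7 p3=43/7; velocities now: v0=-4 v1=3 v2=-1 v3=1
Collision at t=5/4: particles 1 and 2 swap velocities; positions: p0=-4 p1=15/4 p2=15/4 p3=29/4; velocities now: v0=-4 v1=-1 v2=3 v3=1
Collision at t=3: particles 2 and 3 swap velocities; positions: p0=-11 p1=2 p2=9 p3=9; velocities now: v0=-4 v1=-1 v2=1 v3=3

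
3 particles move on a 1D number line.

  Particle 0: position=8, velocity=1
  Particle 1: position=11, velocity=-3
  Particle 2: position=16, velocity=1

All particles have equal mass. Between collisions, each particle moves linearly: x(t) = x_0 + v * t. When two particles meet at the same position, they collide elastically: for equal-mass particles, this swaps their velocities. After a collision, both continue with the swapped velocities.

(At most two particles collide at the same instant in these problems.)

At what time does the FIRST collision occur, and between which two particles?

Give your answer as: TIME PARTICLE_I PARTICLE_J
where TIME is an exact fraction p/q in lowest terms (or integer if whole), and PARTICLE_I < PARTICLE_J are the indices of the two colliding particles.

Pair (0,1): pos 8,11 vel 1,-3 -> gap=3, closing at 4/unit, collide at t=3/4
Pair (1,2): pos 11,16 vel -3,1 -> not approaching (rel speed -4 <= 0)
Earliest collision: t=3/4 between 0 and 1

Answer: 3/4 0 1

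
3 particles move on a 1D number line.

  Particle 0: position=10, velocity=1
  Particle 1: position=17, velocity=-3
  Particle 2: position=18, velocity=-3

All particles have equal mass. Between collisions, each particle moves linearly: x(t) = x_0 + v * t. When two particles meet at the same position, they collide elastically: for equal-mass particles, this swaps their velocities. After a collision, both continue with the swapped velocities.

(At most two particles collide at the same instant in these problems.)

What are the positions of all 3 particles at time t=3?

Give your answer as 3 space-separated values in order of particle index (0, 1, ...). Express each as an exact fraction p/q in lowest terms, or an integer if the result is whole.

Collision at t=7/4: particles 0 and 1 swap velocities; positions: p0=47/4 p1=47/4 p2=51/4; velocities now: v0=-3 v1=1 v2=-3
Collision at t=2: particles 1 and 2 swap velocities; positions: p0=11 p1=12 p2=12; velocities now: v0=-3 v1=-3 v2=1
Advance to t=3 (no further collisions before then); velocities: v0=-3 v1=-3 v2=1; positions = 8 9 13

Answer: 8 9 13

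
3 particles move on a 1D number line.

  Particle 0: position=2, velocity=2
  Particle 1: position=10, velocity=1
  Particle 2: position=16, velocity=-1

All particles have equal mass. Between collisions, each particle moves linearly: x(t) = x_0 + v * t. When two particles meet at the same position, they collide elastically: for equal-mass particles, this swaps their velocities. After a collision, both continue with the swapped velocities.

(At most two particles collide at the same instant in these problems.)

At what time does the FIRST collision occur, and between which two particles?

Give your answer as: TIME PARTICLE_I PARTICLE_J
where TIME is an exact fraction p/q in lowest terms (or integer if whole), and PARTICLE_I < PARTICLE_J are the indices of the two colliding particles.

Answer: 3 1 2

Derivation:
Pair (0,1): pos 2,10 vel 2,1 -> gap=8, closing at 1/unit, collide at t=8
Pair (1,2): pos 10,16 vel 1,-1 -> gap=6, closing at 2/unit, collide at t=3
Earliest collision: t=3 between 1 and 2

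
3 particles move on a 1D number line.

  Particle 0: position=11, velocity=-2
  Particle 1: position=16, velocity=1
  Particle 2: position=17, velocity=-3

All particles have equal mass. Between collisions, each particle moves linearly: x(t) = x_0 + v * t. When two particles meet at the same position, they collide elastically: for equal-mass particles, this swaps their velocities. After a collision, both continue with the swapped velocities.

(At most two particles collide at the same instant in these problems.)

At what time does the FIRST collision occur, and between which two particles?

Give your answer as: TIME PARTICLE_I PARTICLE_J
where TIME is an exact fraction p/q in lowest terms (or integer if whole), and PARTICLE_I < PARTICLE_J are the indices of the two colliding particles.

Pair (0,1): pos 11,16 vel -2,1 -> not approaching (rel speed -3 <= 0)
Pair (1,2): pos 16,17 vel 1,-3 -> gap=1, closing at 4/unit, collide at t=1/4
Earliest collision: t=1/4 between 1 and 2

Answer: 1/4 1 2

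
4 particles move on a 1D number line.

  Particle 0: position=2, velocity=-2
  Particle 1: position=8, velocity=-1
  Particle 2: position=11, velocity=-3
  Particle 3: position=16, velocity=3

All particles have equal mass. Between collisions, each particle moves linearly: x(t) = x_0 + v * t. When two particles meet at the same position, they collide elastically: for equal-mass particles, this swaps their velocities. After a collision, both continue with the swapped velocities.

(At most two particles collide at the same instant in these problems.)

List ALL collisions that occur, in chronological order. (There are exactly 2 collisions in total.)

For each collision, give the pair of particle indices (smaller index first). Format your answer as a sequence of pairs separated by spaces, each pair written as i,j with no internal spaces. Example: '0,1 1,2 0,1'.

Answer: 1,2 0,1

Derivation:
Collision at t=3/2: particles 1 and 2 swap velocities; positions: p0=-1 p1=13/2 p2=13/2 p3=41/2; velocities now: v0=-2 v1=-3 v2=-1 v3=3
Collision at t=9: particles 0 and 1 swap velocities; positions: p0=-16 p1=-16 p2=-1 p3=43; velocities now: v0=-3 v1=-2 v2=-1 v3=3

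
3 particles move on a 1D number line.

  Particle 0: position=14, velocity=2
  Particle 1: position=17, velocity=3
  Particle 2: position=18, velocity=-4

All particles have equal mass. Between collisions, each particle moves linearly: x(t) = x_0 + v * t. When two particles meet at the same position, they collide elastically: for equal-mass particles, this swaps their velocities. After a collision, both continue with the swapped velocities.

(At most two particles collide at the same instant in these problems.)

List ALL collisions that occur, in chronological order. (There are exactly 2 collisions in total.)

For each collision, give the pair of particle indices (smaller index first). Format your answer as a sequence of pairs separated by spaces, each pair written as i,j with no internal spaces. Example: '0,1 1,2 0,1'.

Collision at t=1/7: particles 1 and 2 swap velocities; positions: p0=100/7 p1=122/7 p2=122/7; velocities now: v0=2 v1=-4 v2=3
Collision at t=2/3: particles 0 and 1 swap velocities; positions: p0=46/3 p1=46/3 p2=19; velocities now: v0=-4 v1=2 v2=3

Answer: 1,2 0,1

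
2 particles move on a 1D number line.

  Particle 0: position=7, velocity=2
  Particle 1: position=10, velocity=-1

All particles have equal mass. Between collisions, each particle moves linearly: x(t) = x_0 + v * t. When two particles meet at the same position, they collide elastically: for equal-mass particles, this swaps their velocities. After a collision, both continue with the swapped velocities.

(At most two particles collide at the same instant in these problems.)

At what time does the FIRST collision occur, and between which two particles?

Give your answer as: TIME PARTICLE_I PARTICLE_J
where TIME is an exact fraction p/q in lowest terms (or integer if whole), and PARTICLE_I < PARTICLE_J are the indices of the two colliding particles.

Answer: 1 0 1

Derivation:
Pair (0,1): pos 7,10 vel 2,-1 -> gap=3, closing at 3/unit, collide at t=1
Earliest collision: t=1 between 0 and 1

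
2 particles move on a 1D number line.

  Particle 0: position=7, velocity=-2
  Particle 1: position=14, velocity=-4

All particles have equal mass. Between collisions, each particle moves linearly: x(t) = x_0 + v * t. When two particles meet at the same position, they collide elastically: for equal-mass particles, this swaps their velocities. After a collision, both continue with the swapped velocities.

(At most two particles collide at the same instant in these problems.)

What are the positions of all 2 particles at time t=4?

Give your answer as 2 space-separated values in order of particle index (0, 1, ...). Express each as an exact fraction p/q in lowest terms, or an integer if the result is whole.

Answer: -2 -1

Derivation:
Collision at t=7/2: particles 0 and 1 swap velocities; positions: p0=0 p1=0; velocities now: v0=-4 v1=-2
Advance to t=4 (no further collisions before then); velocities: v0=-4 v1=-2; positions = -2 -1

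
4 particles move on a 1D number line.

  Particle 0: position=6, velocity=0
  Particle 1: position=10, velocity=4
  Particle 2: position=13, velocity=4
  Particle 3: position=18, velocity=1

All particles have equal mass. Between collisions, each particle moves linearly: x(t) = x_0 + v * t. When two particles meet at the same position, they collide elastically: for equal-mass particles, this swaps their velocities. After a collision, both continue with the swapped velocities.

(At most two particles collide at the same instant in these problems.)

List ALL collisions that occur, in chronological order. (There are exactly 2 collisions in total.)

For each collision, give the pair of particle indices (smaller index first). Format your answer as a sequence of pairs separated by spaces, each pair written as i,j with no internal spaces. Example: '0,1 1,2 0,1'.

Collision at t=5/3: particles 2 and 3 swap velocities; positions: p0=6 p1=50/3 p2=59/3 p3=59/3; velocities now: v0=0 v1=4 v2=1 v3=4
Collision at t=8/3: particles 1 and 2 swap velocities; positions: p0=6 p1=62/3 p2=62/3 p3=71/3; velocities now: v0=0 v1=1 v2=4 v3=4

Answer: 2,3 1,2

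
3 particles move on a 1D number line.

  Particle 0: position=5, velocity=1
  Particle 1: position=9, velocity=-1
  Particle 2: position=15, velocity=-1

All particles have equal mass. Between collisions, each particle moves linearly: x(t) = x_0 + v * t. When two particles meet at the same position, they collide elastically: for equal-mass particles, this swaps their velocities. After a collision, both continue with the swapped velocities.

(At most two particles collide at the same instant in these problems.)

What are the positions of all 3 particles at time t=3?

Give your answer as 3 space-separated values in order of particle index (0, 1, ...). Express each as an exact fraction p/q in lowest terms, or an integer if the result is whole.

Collision at t=2: particles 0 and 1 swap velocities; positions: p0=7 p1=7 p2=13; velocities now: v0=-1 v1=1 v2=-1
Advance to t=3 (no further collisions before then); velocities: v0=-1 v1=1 v2=-1; positions = 6 8 12

Answer: 6 8 12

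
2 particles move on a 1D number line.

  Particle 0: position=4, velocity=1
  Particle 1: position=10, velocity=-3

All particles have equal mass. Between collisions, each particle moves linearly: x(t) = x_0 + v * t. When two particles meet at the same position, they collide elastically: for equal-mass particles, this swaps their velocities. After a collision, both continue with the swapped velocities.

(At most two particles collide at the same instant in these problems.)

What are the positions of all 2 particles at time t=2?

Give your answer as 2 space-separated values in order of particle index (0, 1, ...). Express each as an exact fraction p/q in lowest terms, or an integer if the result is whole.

Collision at t=3/2: particles 0 and 1 swap velocities; positions: p0=11/2 p1=11/2; velocities now: v0=-3 v1=1
Advance to t=2 (no further collisions before then); velocities: v0=-3 v1=1; positions = 4 6

Answer: 4 6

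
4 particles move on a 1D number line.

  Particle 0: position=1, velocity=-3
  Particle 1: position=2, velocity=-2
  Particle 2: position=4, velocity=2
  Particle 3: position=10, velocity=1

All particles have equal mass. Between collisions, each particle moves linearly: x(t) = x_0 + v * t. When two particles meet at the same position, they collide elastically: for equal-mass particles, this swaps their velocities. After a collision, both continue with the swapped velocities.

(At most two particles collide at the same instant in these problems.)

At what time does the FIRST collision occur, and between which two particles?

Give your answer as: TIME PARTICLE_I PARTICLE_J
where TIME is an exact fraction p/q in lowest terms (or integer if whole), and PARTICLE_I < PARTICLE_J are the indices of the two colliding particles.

Pair (0,1): pos 1,2 vel -3,-2 -> not approaching (rel speed -1 <= 0)
Pair (1,2): pos 2,4 vel -2,2 -> not approaching (rel speed -4 <= 0)
Pair (2,3): pos 4,10 vel 2,1 -> gap=6, closing at 1/unit, collide at t=6
Earliest collision: t=6 between 2 and 3

Answer: 6 2 3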